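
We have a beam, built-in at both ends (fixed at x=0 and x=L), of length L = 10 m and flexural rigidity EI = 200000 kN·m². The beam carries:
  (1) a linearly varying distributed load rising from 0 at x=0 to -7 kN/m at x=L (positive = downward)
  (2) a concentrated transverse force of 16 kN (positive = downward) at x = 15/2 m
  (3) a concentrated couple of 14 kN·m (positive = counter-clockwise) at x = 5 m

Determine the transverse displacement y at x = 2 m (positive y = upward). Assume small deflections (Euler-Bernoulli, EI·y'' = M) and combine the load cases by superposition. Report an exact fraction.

y(2) = 637/7500000 m

Load 1 — triangular load w₀=-7 kN/m (0→w₀ over full span):
  y_1 = -w₀x²(L-x)²(x+2L)/(120LEI) = -(-7)·2²·(10-2)²·(2+2·10)/(120·10·200000) = 77/468750 m
Load 2 — point force P=16 kN at a=15/2 m (b=L-a=5/2):
  y_2 = -Pb²x²(3aL-(3a+b)x)/(6L³EI)  [x≤a] = -16·(5/2)²·2²·(3·(15/2)·10-(3·(15/2)+(5/2))·2)/(6·10³·200000) = -7/120000 m
Load 3 — applied couple M₀=14 kN·m at a=5 m (b=L-a=5):
  y_3 = (R_Ax³/6 - M_Ax²/2)/EI  [x≤a] with R_A=21/10, M_A=7/2 = ((21/10)·2³/6 - (7/2)·2²/2)/200000 = -21/1000000 m
Superposition: y = Σ y_i = 637/7500000 m ≈ 0.000085 m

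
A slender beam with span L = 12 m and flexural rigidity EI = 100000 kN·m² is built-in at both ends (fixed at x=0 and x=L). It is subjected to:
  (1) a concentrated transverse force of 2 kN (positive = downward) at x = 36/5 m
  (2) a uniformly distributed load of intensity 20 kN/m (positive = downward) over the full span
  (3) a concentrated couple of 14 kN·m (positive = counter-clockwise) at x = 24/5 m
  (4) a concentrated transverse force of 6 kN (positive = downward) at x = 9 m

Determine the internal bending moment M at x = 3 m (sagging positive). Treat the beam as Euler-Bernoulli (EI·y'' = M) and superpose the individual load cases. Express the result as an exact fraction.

M(3) = 65211/2000 kN·m

Load 1 — point force P=2 kN at a=36/5 m (b=L-a=24/5):
  M_1 = Pb²(3a+b)x/L³ - Pab²/L²  [x≤a] = 2·(24/5)²·(3·(36/5)+(24/5))·3/12³ - 2·(36/5)·(24/5)²/12² = -24/125 kN·m
Load 2 — uniform load w=20 kN/m over full span:
  M_2 = wLx/2 - wL²/12 - wx²/2 = 20·12·3/2 - 20·12²/12 - 20·3²/2 = 30 kN·m
Load 3 — applied couple M₀=14 kN·m at a=24/5 m (b=L-a=36/5):
  M_3 = R_Ax - M_A  [x≤a] with R_A=42/25, M_A=42/25 = (42/25)·3 - (42/25) = 84/25 kN·m
Load 4 — point force P=6 kN at a=9 m (b=L-a=3):
  M_4 = Pb²(3a+b)x/L³ - Pab²/L²  [x≤a] = 6·3²·(3·9+3)·3/12³ - 6·9·3²/12² = -9/16 kN·m
Superposition: M = Σ M_i = 65211/2000 kN·m ≈ 32.605500 kN·m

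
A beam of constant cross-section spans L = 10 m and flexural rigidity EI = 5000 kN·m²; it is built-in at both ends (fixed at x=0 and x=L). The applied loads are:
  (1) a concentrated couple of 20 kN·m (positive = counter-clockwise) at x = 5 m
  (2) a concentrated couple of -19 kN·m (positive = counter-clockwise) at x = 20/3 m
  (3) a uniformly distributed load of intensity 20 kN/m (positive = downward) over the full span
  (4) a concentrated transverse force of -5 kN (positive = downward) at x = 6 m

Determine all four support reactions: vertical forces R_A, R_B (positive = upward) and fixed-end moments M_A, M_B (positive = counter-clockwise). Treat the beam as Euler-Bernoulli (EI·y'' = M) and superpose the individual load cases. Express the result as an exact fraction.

R_A = 7403/75 kN, M_A = 2408/15 kN·m, R_B = 7222/75 kN, M_B = -2317/15 kN·m

Load 1 — applied couple M₀=20 kN·m at a=5 m (b=L-a=5):
  R_A = 6M₀ab/L³ = 6·20·5·5/10³ = 3 kN
  M_A = M₀b(2a-b)/L² = 20·5·(2·5-5)/10² = 5 kN·m
  R_B = -6M₀ab/L³ = -6·20·5·5/10³ = -3 kN
  M_B = M₀a(2b-a)/L² = 20·5·(2·5-5)/10² = 5 kN·m
Load 2 — applied couple M₀=-19 kN·m at a=20/3 m (b=L-a=10/3):
  R_A = 6M₀ab/L³ = 6·(-19)·(20/3)·(10/3)/10³ = -38/15 kN
  M_A = M₀b(2a-b)/L² = (-19)·(10/3)·(2·(20/3)-(10/3))/10² = -19/3 kN·m
  R_B = -6M₀ab/L³ = -6·(-19)·(20/3)·(10/3)/10³ = 38/15 kN
  M_B = M₀a(2b-a)/L² = (-19)·(20/3)·(2·(10/3)-(20/3))/10² = 0 kN·m
Load 3 — uniform load w=20 kN/m over full span:
  R_A = wL/2 = 20·10/2 = 100 kN
  M_A = wL²/12 = 20·10²/12 = 500/3 kN·m
  R_B = wL/2 = 20·10/2 = 100 kN
  M_B = -wL²/12 = -20·10²/12 = -500/3 kN·m
Load 4 — point force P=-5 kN at a=6 m (b=L-a=4):
  R_A = Pb²(3a+b)/L³ = (-5)·4²·(3·6+4)/10³ = -44/25 kN
  M_A = Pab²/L² = (-5)·6·4²/10² = -24/5 kN·m
  R_B = Pa²(a+3b)/L³ = (-5)·6²·(6+3·4)/10³ = -81/25 kN
  M_B = -Pa²b/L² = -(-5)·6²·4/10² = 36/5 kN·m
Superposition: R_A = 7403/75 kN, M_A = 2408/15 kN·m, R_B = 7222/75 kN, M_B = -2317/15 kN·m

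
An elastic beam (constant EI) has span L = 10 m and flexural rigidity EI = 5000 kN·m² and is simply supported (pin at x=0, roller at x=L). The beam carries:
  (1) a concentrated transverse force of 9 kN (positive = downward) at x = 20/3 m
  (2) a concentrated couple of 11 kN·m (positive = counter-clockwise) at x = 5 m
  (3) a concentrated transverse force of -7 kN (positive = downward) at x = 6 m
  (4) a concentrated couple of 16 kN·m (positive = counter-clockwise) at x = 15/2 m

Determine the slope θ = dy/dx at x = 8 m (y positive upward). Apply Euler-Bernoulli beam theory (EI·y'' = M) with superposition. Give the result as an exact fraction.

Load 1 — point force P=9 kN at a=20/3 m (b=L-a=10/3):
  θ_1 = -Pa(2L²-6Lx+3x²+a²)/(6LEI)  [x>a] = -9·(20/3)·(2·10²-6·10·8+3·8²+(20/3)²)/(6·10·5000) = 49/5625 rad
Load 2 — applied couple M₀=11 kN·m at a=5 m (b=L-a=5):
  θ_2 = (M₀x²/(2L)-M₀(x-a)+C₁)/EI  [x>a] with C₁=M₀(3b²-L²)/(6L)=-55/12 = (11·8²/(2·10)-11·(8-5)+(-55/12))/5000 = -143/300000 rad
Load 3 — point force P=-7 kN at a=6 m (b=L-a=4):
  θ_3 = -Pa(2L²-6Lx+3x²+a²)/(6LEI)  [x>a] = -(-7)·6·(2·10²-6·10·8+3·8²+6²)/(6·10·5000) = -91/12500 rad
Load 4 — applied couple M₀=16 kN·m at a=15/2 m (b=L-a=5/2):
  θ_4 = (M₀x²/(2L)-M₀(x-a)+C₁)/EI  [x>a] with C₁=M₀(3b²-L²)/(6L)=-65/3 = (16·8²/(2·10)-16·(8-(15/2))+(-65/3))/5000 = 323/75000 rad
Superposition: θ = Σ θ_i = 947/180000 rad ≈ 0.005261 rad

θ(8) = 947/180000 rad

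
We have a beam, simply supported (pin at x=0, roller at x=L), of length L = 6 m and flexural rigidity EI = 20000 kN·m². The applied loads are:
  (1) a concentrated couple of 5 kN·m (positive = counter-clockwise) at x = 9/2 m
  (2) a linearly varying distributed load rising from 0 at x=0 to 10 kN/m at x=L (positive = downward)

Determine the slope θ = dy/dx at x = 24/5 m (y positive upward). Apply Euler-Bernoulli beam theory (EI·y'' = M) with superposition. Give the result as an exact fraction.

θ(24/5) = 80747/40000000 rad

Load 1 — applied couple M₀=5 kN·m at a=9/2 m (b=L-a=3/2):
  θ_1 = (M₀x²/(2L)-M₀(x-a)+C₁)/EI  [x>a] with C₁=M₀(3b²-L²)/(6L)=-65/16 = (5·(24/5)²/(2·6)-5·((24/5)-(9/2))+(-65/16))/20000 = 323/1600000 rad
Load 2 — triangular load w₀=10 kN/m (0→w₀ over full span):
  θ_2 = -w₀(7L⁴-30L²x²+15x⁴)/(360LEI) = -10·(7·6⁴-30·6²·(24/5)²+15·(24/5)⁴)/(360·6·20000) = 2271/1250000 rad
Superposition: θ = Σ θ_i = 80747/40000000 rad ≈ 0.002019 rad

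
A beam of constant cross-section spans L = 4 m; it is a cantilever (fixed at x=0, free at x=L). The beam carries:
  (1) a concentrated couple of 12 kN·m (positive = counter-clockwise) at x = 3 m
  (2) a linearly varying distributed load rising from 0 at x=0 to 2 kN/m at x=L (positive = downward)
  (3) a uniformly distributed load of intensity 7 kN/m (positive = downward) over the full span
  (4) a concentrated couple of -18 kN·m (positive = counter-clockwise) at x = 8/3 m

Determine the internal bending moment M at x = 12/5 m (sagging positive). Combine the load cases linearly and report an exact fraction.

M(12/5) = -6442/375 kN·m

Load 1 — applied couple M₀=12 kN·m at a=3 m (b=L-a=1):
  M_1 = M₀  [x≤a] = 12 = 12 kN·m
Load 2 — triangular load w₀=2 kN/m (0→w₀ over full span):
  M_2 = w₀Lx/2 - w₀L²/3 - w₀x³/(6L) = 2·4·(12/5)/2 - 2·4²/3 - 2·(12/5)³/(6·4) = -832/375 kN·m
Load 3 — uniform load w=7 kN/m over full span:
  M_3 = -w(L-x)²/2 = -7·(4-(12/5))²/2 = -224/25 kN·m
Load 4 — applied couple M₀=-18 kN·m at a=8/3 m (b=L-a=4/3):
  M_4 = M₀  [x≤a] = (-18) = -18 kN·m
Superposition: M = Σ M_i = -6442/375 kN·m ≈ -17.178667 kN·m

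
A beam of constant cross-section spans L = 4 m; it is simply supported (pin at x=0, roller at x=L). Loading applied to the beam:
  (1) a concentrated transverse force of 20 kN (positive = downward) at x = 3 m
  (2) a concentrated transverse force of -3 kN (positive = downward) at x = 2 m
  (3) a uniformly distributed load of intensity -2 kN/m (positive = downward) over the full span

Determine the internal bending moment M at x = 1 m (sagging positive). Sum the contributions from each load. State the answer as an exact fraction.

Load 1 — point force P=20 kN at a=3 m (b=L-a=1):
  M_1 = Pbx/L  [x≤a] = 20·1·1/4 = 5 kN·m
Load 2 — point force P=-3 kN at a=2 m (b=L-a=2):
  M_2 = Pbx/L  [x≤a] = (-3)·2·1/4 = -3/2 kN·m
Load 3 — uniform load w=-2 kN/m over full span:
  M_3 = wx(L-x)/2 = (-2)·1·(4-1)/2 = -3 kN·m
Superposition: M = Σ M_i = 1/2 kN·m ≈ 0.500000 kN·m

M(1) = 1/2 kN·m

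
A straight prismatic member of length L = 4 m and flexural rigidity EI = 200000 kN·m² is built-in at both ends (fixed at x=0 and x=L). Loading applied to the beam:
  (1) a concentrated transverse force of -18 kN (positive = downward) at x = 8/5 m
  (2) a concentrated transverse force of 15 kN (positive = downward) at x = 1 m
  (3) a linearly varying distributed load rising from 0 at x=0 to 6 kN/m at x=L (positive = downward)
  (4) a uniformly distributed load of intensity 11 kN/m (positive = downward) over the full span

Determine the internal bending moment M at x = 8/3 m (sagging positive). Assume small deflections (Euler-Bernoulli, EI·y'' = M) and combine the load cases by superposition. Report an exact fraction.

Load 1 — point force P=-18 kN at a=8/5 m (b=L-a=12/5):
  M_1 = Pa²(a+3b)(L-x)/L³ - Pa²b/L²  [x>a] = (-18)·(8/5)²·((8/5)+3·(12/5))·(4-(8/3))/4³ - (-18)·(8/5)²·(12/5)/4² = -192/125 kN·m
Load 2 — point force P=15 kN at a=1 m (b=L-a=3):
  M_2 = Pa²(a+3b)(L-x)/L³ - Pa²b/L²  [x>a] = 15·1²·(1+3·3)·(4-(8/3))/4³ - 15·1²·3/4² = 5/16 kN·m
Load 3 — triangular load w₀=6 kN/m (0→w₀ over full span):
  M_3 = 3w₀Lx/20 - w₀L²/30 - w₀x³/(6L) = 3·6·4·(8/3)/20 - 6·4²/30 - 6·(8/3)³/(6·4) = 224/135 kN·m
Load 4 — uniform load w=11 kN/m over full span:
  M_4 = wLx/2 - wL²/12 - wx²/2 = 11·4·(8/3)/2 - 11·4²/12 - 11·(8/3)²/2 = 44/9 kN·m
Superposition: M = Σ M_i = 287531/54000 kN·m ≈ 5.324648 kN·m

M(8/3) = 287531/54000 kN·m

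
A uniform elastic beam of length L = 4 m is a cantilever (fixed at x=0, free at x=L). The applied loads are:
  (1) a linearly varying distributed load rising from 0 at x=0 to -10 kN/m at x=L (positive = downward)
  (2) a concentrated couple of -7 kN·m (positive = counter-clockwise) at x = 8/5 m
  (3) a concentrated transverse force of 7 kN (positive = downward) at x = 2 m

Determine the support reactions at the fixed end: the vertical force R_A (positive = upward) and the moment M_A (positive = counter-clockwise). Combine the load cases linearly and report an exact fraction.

R_A = -13 kN, M_A = -97/3 kN·m

Load 1 — triangular load w₀=-10 kN/m (0→w₀ over full span):
  R_A = w₀L/2 = (-10)·4/2 = -20 kN
  M_A = w₀L²/3 = (-10)·4²/3 = -160/3 kN·m
Load 2 — applied couple M₀=-7 kN·m at a=8/5 m (b=L-a=12/5):
  R_A = 0 kN
  M_A = -M₀ = -(-7) = 7 kN·m
Load 3 — point force P=7 kN at a=2 m (b=L-a=2):
  R_A = P = 7 kN
  M_A = Pa = 7·2 = 14 kN·m
Superposition: R_A = -13 kN, M_A = -97/3 kN·m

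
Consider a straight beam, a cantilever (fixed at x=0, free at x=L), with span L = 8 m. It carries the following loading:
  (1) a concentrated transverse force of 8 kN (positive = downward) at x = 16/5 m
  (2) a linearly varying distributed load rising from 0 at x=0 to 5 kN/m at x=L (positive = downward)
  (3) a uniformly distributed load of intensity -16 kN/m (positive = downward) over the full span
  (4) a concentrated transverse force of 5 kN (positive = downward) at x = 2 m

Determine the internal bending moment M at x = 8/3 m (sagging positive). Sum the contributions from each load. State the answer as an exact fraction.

M(8/3) = 68032/405 kN·m

Load 1 — point force P=8 kN at a=16/5 m (b=L-a=24/5):
  M_1 = -P(a-x)  [x≤a] = -8·((16/5)-(8/3)) = -64/15 kN·m
Load 2 — triangular load w₀=5 kN/m (0→w₀ over full span):
  M_2 = w₀Lx/2 - w₀L²/3 - w₀x³/(6L) = 5·8·(8/3)/2 - 5·8²/3 - 5·(8/3)³/(6·8) = -4480/81 kN·m
Load 3 — uniform load w=-16 kN/m over full span:
  M_3 = -w(L-x)²/2 = -(-16)·(8-(8/3))²/2 = 2048/9 kN·m
Load 4 — point force P=5 kN at a=2 m (b=L-a=6):
  M_4 = 0  [x>a] = 0 kN·m
Superposition: M = Σ M_i = 68032/405 kN·m ≈ 167.980247 kN·m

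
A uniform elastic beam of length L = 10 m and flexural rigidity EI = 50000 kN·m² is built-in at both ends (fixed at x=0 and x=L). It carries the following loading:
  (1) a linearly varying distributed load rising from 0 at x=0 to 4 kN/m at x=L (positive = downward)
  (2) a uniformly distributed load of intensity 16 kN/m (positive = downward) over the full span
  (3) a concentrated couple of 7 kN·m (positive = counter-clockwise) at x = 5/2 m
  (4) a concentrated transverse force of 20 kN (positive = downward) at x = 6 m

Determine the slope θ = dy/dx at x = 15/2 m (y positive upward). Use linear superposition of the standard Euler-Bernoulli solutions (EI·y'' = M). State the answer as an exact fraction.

θ(15/2) = 21697/6400000 rad

Load 1 — triangular load w₀=4 kN/m (0→w₀ over full span):
  θ_1 = -w₀(2x(L-x)(L-2x)(x+2L)+x²(L-x)²)/(120LEI) = -4·(2·(15/2)·(10-(15/2))·(10-2·(15/2))·((15/2)+2·10)+(15/2)²·(10-(15/2))²)/(120·10·50000) = 41/128000 rad
Load 2 — uniform load w=16 kN/m over full span:
  θ_2 = -wx(L-x)(L-2x)/(12EI) = -16·(15/2)·(10-(15/2))·(10-2·(15/2))/(12·50000) = 1/400 rad
Load 3 — applied couple M₀=7 kN·m at a=5/2 m (b=L-a=15/2):
  θ_3 = (R_Ax²/2 - M_Ax - M₀(x-a))/EI  [x>a] with R_A=63/80, M_A=-21/16 = ((63/80)·(15/2)²/2 - (-21/16)·(15/2) - 7·((15/2)-(5/2)))/50000 = -77/1280000 rad
Load 4 — point force P=20 kN at a=6 m (b=L-a=4):
  θ_4 = Pa²(L-x)(2bL-(3b+a)(L-x))/(2L³EI)  [x>a] = 20·6²·(10-(15/2))·(2·4·10-(3·4+6)·(10-(15/2)))/(2·10³·50000) = 63/100000 rad
Superposition: θ = Σ θ_i = 21697/6400000 rad ≈ 0.003390 rad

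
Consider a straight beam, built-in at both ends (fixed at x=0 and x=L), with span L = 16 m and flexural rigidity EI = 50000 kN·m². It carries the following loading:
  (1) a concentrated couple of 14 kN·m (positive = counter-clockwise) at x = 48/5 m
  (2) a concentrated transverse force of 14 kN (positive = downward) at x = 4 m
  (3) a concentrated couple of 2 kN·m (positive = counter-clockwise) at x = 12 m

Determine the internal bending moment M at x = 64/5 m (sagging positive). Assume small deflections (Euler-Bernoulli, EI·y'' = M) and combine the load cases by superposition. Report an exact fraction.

Load 1 — applied couple M₀=14 kN·m at a=48/5 m (b=L-a=32/5):
  M_1 = R_Ax - M_A - M₀  [x>a] with R_A=63/50, M_A=112/25 = (63/50)·(64/5) - (112/25) - 14 = -294/125 kN·m
Load 2 — point force P=14 kN at a=4 m (b=L-a=12):
  M_2 = Pa²(a+3b)(L-x)/L³ - Pa²b/L²  [x>a] = 14·4²·(4+3·12)·(16-(64/5))/16³ - 14·4²·12/16² = -7/2 kN·m
Load 3 — applied couple M₀=2 kN·m at a=12 m (b=L-a=4):
  M_3 = R_Ax - M_A - M₀  [x>a] with R_A=9/64, M_A=5/8 = (9/64)·(64/5) - (5/8) - 2 = -33/40 kN·m
Superposition: M = Σ M_i = -6677/1000 kN·m ≈ -6.677000 kN·m

M(64/5) = -6677/1000 kN·m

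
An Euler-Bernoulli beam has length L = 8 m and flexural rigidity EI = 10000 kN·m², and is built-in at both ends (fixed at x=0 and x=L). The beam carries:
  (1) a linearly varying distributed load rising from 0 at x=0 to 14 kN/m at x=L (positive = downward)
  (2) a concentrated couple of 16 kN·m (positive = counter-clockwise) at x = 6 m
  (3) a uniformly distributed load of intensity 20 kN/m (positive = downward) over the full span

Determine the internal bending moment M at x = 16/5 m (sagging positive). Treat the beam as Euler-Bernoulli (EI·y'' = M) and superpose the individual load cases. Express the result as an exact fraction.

Load 1 — triangular load w₀=14 kN/m (0→w₀ over full span):
  M_1 = 3w₀Lx/20 - w₀L²/30 - w₀x³/(6L) = 3·14·8·(16/5)/20 - 14·8²/30 - 14·(16/5)³/(6·8) = 1792/125 kN·m
Load 2 — applied couple M₀=16 kN·m at a=6 m (b=L-a=2):
  M_2 = R_Ax - M_A  [x≤a] with R_A=9/4, M_A=5 = (9/4)·(16/5) - 5 = 11/5 kN·m
Load 3 — uniform load w=20 kN/m over full span:
  M_3 = wLx/2 - wL²/12 - wx²/2 = 20·8·(16/5)/2 - 20·8²/12 - 20·(16/5)²/2 = 704/15 kN·m
Superposition: M = Σ M_i = 23801/375 kN·m ≈ 63.469333 kN·m

M(16/5) = 23801/375 kN·m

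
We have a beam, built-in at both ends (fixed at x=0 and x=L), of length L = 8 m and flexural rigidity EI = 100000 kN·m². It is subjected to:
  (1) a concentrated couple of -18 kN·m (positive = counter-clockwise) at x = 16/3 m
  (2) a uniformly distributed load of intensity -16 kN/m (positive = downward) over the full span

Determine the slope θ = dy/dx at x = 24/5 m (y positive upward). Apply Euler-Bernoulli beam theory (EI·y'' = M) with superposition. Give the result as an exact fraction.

Load 1 — applied couple M₀=-18 kN·m at a=16/3 m (b=L-a=8/3):
  θ_1 = (R_Ax²/2 - M_Ax)/EI  [x≤a] with R_A=-3, M_A=-6 = ((-3)·(24/5)²/2 - (-6)·(24/5))/100000 = -9/156250 rad
Load 2 — uniform load w=-16 kN/m over full span:
  θ_2 = -wx(L-x)(L-2x)/(12EI) = -(-16)·(24/5)·(8-(24/5))·(8-2·(24/5))/(12·100000) = -128/390625 rad
Superposition: θ = Σ θ_i = -301/781250 rad ≈ -0.000385 rad

θ(24/5) = -301/781250 rad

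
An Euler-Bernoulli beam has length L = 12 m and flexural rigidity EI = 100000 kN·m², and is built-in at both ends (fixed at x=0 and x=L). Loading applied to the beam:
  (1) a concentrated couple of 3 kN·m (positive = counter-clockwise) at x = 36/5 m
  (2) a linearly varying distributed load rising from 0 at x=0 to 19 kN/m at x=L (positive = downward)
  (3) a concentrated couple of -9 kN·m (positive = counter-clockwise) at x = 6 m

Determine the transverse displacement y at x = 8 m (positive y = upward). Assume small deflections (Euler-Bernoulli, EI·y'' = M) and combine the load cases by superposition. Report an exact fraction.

Load 1 — applied couple M₀=3 kN·m at a=36/5 m (b=L-a=24/5):
  y_1 = (R_Ax³/6 - M_Ax²/2 - M₀(x-a)²/2)/EI  [x>a] with R_A=9/25, M_A=24/25 = ((9/25)·8³/6 - (24/25)·8²/2 - 3·(8-(36/5))²/2)/100000 = -3/312500 m
Load 2 — triangular load w₀=19 kN/m (0→w₀ over full span):
  y_2 = -w₀x²(L-x)²(x+2L)/(120LEI) = -19·8²·(12-8)²·(8+2·12)/(120·12·100000) = -608/140625 m
Load 3 — applied couple M₀=-9 kN·m at a=6 m (b=L-a=6):
  y_3 = (R_Ax³/6 - M_Ax²/2 - M₀(x-a)²/2)/EI  [x>a] with R_A=-9/8, M_A=-9/4 = ((-9/8)·8³/6 - (-9/4)·8²/2 - (-9)·(8-6)²/2)/100000 = -3/50000 m
Superposition: y = Σ y_i = -49423/11250000 m ≈ -0.004393 m

y(8) = -49423/11250000 m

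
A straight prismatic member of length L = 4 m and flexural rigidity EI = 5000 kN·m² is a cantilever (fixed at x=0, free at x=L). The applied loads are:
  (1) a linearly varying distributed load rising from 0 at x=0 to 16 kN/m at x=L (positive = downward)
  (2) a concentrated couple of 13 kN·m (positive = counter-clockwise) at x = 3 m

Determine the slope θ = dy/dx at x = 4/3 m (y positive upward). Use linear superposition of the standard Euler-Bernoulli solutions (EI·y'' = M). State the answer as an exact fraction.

θ(4/3) = -4163/303750 rad

Load 1 — triangular load w₀=16 kN/m (0→w₀ over full span):
  θ_1 = (w₀Lx²/4-w₀L²x/3-w₀x⁴/(24L))/EI = (16·4·(4/3)²/4-16·4²·(4/3)/3-16·(4/3)⁴/(24·4))/5000 = -2608/151875 rad
Load 2 — applied couple M₀=13 kN·m at a=3 m (b=L-a=1):
  θ_2 = M₀x/EI  [x≤a] = 13·(4/3)/5000 = 13/3750 rad
Superposition: θ = Σ θ_i = -4163/303750 rad ≈ -0.013705 rad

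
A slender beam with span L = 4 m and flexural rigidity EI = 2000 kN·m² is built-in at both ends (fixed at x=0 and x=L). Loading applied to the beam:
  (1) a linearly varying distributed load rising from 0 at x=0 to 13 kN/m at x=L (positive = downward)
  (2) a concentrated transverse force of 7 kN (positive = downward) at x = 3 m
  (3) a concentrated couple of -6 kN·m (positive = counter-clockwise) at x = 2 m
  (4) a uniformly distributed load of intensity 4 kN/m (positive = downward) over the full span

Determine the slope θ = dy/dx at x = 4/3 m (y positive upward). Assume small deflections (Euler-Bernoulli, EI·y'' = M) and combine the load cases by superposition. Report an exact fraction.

θ(4/3) = -6193/2430000 rad

Load 1 — triangular load w₀=13 kN/m (0→w₀ over full span):
  θ_1 = -w₀(2x(L-x)(L-2x)(x+2L)+x²(L-x)²)/(120LEI) = -13·(2·(4/3)·(4-(4/3))·(4-2·(4/3))·((4/3)+2·4)+(4/3)²·(4-(4/3))²)/(120·4·2000) = -208/151875 rad
Load 2 — point force P=7 kN at a=3 m (b=L-a=1):
  θ_2 = -Pb²x(2aL-(3a+b)x)/(2L³EI)  [x≤a] = -7·1²·(4/3)·(2·3·4-(3·3+1)·(4/3))/(2·4³·2000) = -7/18000 rad
Load 3 — applied couple M₀=-6 kN·m at a=2 m (b=L-a=2):
  θ_3 = (R_Ax²/2 - M_Ax)/EI  [x≤a] with R_A=-9/4, M_A=-3/2 = ((-9/4)·(4/3)²/2 - (-3/2)·(4/3))/2000 = 0 rad
Load 4 — uniform load w=4 kN/m over full span:
  θ_4 = -wx(L-x)(L-2x)/(12EI) = -4·(4/3)·(4-(4/3))·(4-2·(4/3))/(12·2000) = -8/10125 rad
Superposition: θ = Σ θ_i = -6193/2430000 rad ≈ -0.002549 rad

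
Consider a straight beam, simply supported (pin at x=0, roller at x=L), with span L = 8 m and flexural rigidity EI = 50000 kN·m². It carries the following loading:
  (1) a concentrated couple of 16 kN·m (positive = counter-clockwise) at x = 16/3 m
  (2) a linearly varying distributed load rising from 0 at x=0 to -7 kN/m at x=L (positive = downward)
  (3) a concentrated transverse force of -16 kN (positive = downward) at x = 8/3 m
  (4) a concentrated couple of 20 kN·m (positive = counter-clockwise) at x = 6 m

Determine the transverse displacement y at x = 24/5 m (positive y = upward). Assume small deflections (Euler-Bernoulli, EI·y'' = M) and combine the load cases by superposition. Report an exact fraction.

Load 1 — applied couple M₀=16 kN·m at a=16/3 m (b=L-a=8/3):
  y_1 = (M₀x³/(6L)+C₁x)/EI  [x≤a] with C₁=M₀(3b²-L²)/(6L)=-128/9 = (16·(24/5)³/(6·8)+(-128/9)·(24/5))/50000 = -736/1171875 m
Load 2 — triangular load w₀=-7 kN/m (0→w₀ over full span):
  y_2 = -w₀x(7L⁴-10L²x²+3x⁴)/(360LEI) = -(-7)·(24/5)·(7·8⁴-10·8²·(24/5)²+3·(24/5)⁴)/(360·8·50000) = 530432/146484375 m
Load 3 — point force P=-16 kN at a=8/3 m (b=L-a=16/3):
  y_3 = -Pa(L-x)(2Lx-a²-x²)/(6LEI)  [x>a] = -(-16)·(8/3)·(8-(24/5))·(2·8·(24/5)-(8/3)²-(24/5)²)/(6·8·50000) = 83968/31640625 m
Load 4 — applied couple M₀=20 kN·m at a=6 m (b=L-a=2):
  y_4 = (M₀x³/(6L)+C₁x)/EI  [x≤a] with C₁=M₀(3b²-L²)/(6L)=-65/3 = (20·(24/5)³/(6·8)+(-65/3)·(24/5))/50000 = -181/156250 m
Superposition: y = Σ y_i = 35504203/7910156250 m ≈ 0.004488 m

y(24/5) = 35504203/7910156250 m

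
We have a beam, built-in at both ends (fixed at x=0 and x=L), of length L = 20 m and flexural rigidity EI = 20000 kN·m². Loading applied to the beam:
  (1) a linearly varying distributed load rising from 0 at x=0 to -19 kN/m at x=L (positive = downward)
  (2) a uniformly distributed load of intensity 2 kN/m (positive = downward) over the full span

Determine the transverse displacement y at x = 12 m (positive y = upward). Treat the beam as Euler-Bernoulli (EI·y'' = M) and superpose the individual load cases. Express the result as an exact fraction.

y(12) = 2364/15625 m

Load 1 — triangular load w₀=-19 kN/m (0→w₀ over full span):
  y_1 = -w₀x²(L-x)²(x+2L)/(120LEI) = -(-19)·12²·(20-12)²·(12+2·20)/(120·20·20000) = 2964/15625 m
Load 2 — uniform load w=2 kN/m over full span:
  y_2 = -wx²(L-x)²/(24EI) = -2·12²·(20-12)²/(24·20000) = -24/625 m
Superposition: y = Σ y_i = 2364/15625 m ≈ 0.151296 m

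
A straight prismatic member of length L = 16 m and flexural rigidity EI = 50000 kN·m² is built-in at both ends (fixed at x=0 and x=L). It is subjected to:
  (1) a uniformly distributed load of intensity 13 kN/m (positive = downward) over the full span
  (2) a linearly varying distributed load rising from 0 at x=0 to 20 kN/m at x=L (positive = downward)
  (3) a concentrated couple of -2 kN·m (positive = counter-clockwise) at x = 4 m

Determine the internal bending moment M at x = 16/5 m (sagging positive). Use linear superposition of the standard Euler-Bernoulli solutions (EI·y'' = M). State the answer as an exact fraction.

Load 1 — uniform load w=13 kN/m over full span:
  M_1 = wLx/2 - wL²/12 - wx²/2 = 13·16·(16/5)/2 - 13·16²/12 - 13·(16/5)²/2 = -832/75 kN·m
Load 2 — triangular load w₀=20 kN/m (0→w₀ over full span):
  M_2 = 3w₀Lx/20 - w₀L²/30 - w₀x³/(6L) = 3·20·16·(16/5)/20 - 20·16²/30 - 20·(16/5)³/(6·16) = -1792/75 kN·m
Load 3 — applied couple M₀=-2 kN·m at a=4 m (b=L-a=12):
  M_3 = R_Ax - M_A  [x≤a] with R_A=-9/64, M_A=3/8 = (-9/64)·(16/5) - (3/8) = -33/40 kN·m
Superposition: M = Σ M_i = -21487/600 kN·m ≈ -35.811667 kN·m

M(16/5) = -21487/600 kN·m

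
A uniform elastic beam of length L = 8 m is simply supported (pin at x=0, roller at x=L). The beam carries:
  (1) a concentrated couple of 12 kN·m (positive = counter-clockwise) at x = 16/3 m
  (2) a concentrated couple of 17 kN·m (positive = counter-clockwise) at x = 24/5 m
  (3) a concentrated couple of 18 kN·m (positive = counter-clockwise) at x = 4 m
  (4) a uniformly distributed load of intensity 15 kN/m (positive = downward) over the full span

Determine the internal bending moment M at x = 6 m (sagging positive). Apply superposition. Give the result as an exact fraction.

Load 1 — applied couple M₀=12 kN·m at a=16/3 m (b=L-a=8/3):
  M_1 = M₀x/L - M₀  [x>a] = 12·6/8 - 12 = -3 kN·m
Load 2 — applied couple M₀=17 kN·m at a=24/5 m (b=L-a=16/5):
  M_2 = M₀x/L - M₀  [x>a] = 17·6/8 - 17 = -17/4 kN·m
Load 3 — applied couple M₀=18 kN·m at a=4 m (b=L-a=4):
  M_3 = M₀x/L - M₀  [x>a] = 18·6/8 - 18 = -9/2 kN·m
Load 4 — uniform load w=15 kN/m over full span:
  M_4 = wx(L-x)/2 = 15·6·(8-6)/2 = 90 kN·m
Superposition: M = Σ M_i = 313/4 kN·m ≈ 78.250000 kN·m

M(6) = 313/4 kN·m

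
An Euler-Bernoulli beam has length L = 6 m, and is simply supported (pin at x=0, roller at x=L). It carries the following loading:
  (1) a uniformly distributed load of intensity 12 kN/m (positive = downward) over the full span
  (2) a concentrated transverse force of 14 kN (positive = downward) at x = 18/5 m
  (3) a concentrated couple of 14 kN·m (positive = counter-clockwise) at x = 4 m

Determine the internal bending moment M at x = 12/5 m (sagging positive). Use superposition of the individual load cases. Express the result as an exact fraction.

Load 1 — uniform load w=12 kN/m over full span:
  M_1 = wx(L-x)/2 = 12·(12/5)·(6-(12/5))/2 = 1296/25 kN·m
Load 2 — point force P=14 kN at a=18/5 m (b=L-a=12/5):
  M_2 = Pbx/L  [x≤a] = 14·(12/5)·(12/5)/6 = 336/25 kN·m
Load 3 — applied couple M₀=14 kN·m at a=4 m (b=L-a=2):
  M_3 = M₀x/L  [x≤a] = 14·(12/5)/6 = 28/5 kN·m
Superposition: M = Σ M_i = 1772/25 kN·m ≈ 70.880000 kN·m

M(12/5) = 1772/25 kN·m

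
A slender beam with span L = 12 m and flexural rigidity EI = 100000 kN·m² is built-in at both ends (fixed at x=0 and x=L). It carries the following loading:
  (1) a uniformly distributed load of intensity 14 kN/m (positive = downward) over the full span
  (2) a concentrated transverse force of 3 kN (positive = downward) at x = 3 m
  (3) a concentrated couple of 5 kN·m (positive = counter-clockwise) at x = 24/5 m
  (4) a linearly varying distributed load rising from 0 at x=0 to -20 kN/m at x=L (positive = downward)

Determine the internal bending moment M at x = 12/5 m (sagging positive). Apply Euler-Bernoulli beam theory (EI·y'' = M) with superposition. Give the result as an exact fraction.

M(12/5) = 3429/400 kN·m

Load 1 — uniform load w=14 kN/m over full span:
  M_1 = wLx/2 - wL²/12 - wx²/2 = 14·12·(12/5)/2 - 14·12²/12 - 14·(12/5)²/2 = -168/25 kN·m
Load 2 — point force P=3 kN at a=3 m (b=L-a=9):
  M_2 = Pb²(3a+b)x/L³ - Pab²/L²  [x≤a] = 3·9²·(3·3+9)·(12/5)/12³ - 3·3·9²/12² = 81/80 kN·m
Load 3 — applied couple M₀=5 kN·m at a=24/5 m (b=L-a=36/5):
  M_3 = R_Ax - M_A  [x≤a] with R_A=3/5, M_A=3/5 = (3/5)·(12/5) - (3/5) = 21/25 kN·m
Load 4 — triangular load w₀=-20 kN/m (0→w₀ over full span):
  M_4 = 3w₀Lx/20 - w₀L²/30 - w₀x³/(6L) = 3·(-20)·12·(12/5)/20 - (-20)·12²/30 - (-20)·(12/5)³/(6·12) = 336/25 kN·m
Superposition: M = Σ M_i = 3429/400 kN·m ≈ 8.572500 kN·m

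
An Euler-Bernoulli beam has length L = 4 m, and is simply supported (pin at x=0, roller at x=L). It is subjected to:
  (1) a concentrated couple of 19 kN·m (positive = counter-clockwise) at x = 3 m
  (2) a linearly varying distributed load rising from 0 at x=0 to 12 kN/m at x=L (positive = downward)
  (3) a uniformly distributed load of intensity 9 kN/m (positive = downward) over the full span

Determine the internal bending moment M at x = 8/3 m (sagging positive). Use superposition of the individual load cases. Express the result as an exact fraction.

M(8/3) = 1094/27 kN·m

Load 1 — applied couple M₀=19 kN·m at a=3 m (b=L-a=1):
  M_1 = M₀x/L  [x≤a] = 19·(8/3)/4 = 38/3 kN·m
Load 2 — triangular load w₀=12 kN/m (0→w₀ over full span):
  M_2 = w₀Lx/6 - w₀x³/(6L) = 12·4·(8/3)/6 - 12·(8/3)³/(6·4) = 320/27 kN·m
Load 3 — uniform load w=9 kN/m over full span:
  M_3 = wx(L-x)/2 = 9·(8/3)·(4-(8/3))/2 = 16 kN·m
Superposition: M = Σ M_i = 1094/27 kN·m ≈ 40.518519 kN·m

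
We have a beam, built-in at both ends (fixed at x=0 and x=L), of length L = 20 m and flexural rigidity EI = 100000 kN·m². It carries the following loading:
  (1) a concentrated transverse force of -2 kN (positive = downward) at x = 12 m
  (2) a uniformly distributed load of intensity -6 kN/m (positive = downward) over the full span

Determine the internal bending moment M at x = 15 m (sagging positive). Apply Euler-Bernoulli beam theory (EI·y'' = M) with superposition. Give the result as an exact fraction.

Load 1 — point force P=-2 kN at a=12 m (b=L-a=8):
  M_1 = Pa²(a+3b)(L-x)/L³ - Pa²b/L²  [x>a] = (-2)·12²·(12+3·8)·(20-15)/20³ - (-2)·12²·8/20² = -18/25 kN·m
Load 2 — uniform load w=-6 kN/m over full span:
  M_2 = wLx/2 - wL²/12 - wx²/2 = (-6)·20·15/2 - (-6)·20²/12 - (-6)·15²/2 = -25 kN·m
Superposition: M = Σ M_i = -643/25 kN·m ≈ -25.720000 kN·m

M(15) = -643/25 kN·m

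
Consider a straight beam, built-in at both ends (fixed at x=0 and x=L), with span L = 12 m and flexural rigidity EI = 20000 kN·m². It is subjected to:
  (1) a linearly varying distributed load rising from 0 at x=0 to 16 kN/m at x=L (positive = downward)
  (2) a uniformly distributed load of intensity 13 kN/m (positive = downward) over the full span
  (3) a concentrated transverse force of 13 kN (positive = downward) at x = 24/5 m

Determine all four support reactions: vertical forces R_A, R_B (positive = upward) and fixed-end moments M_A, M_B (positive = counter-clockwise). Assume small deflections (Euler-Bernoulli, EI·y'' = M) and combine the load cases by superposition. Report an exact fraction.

Load 1 — triangular load w₀=16 kN/m (0→w₀ over full span):
  R_A = 3w₀L/20 = 3·16·12/20 = 144/5 kN
  M_A = w₀L²/30 = 16·12²/30 = 384/5 kN·m
  R_B = 7w₀L/20 = 7·16·12/20 = 336/5 kN
  M_B = -w₀L²/20 = -16·12²/20 = -576/5 kN·m
Load 2 — uniform load w=13 kN/m over full span:
  R_A = wL/2 = 13·12/2 = 78 kN
  M_A = wL²/12 = 13·12²/12 = 156 kN·m
  R_B = wL/2 = 13·12/2 = 78 kN
  M_B = -wL²/12 = -13·12²/12 = -156 kN·m
Load 3 — point force P=13 kN at a=24/5 m (b=L-a=36/5):
  R_A = Pb²(3a+b)/L³ = 13·(36/5)²·(3·(24/5)+(36/5))/12³ = 1053/125 kN
  M_A = Pab²/L² = 13·(24/5)·(36/5)²/12² = 2808/125 kN·m
  R_B = Pa²(a+3b)/L³ = 13·(24/5)²·((24/5)+3·(36/5))/12³ = 572/125 kN
  M_B = -Pa²b/L² = -13·(24/5)²·(36/5)/12² = -1872/125 kN·m
Superposition: R_A = 14403/125 kN, M_A = 31908/125 kN·m, R_B = 18722/125 kN, M_B = -35772/125 kN·m

R_A = 14403/125 kN, M_A = 31908/125 kN·m, R_B = 18722/125 kN, M_B = -35772/125 kN·m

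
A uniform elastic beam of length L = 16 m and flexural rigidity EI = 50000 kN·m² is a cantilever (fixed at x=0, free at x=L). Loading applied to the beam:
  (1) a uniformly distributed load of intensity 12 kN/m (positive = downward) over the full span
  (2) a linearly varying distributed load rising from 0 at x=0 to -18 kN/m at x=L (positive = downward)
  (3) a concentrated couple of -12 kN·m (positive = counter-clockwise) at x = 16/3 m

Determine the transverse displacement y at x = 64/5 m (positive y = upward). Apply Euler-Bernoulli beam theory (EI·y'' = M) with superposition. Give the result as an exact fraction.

Load 1 — uniform load w=12 kN/m over full span:
  y_1 = -wx²(x²-4Lx+6L²)/(24EI) = -12·(64/5)²·((64/5)²-4·16·(64/5)+6·16²)/(24·50000) = -2818048/1953125 m
Load 2 — triangular load w₀=-18 kN/m (0→w₀ over full span):
  y_2 = (w₀Lx³/12-w₀L²x²/6-w₀x⁵/(120L))/EI = ((-18)·16·(64/5)³/12-(-18)·16²·(64/5)²/6-(-18)·(64/5)⁵/(120·16))/50000 = 76873728/48828125 m
Load 3 — applied couple M₀=-12 kN·m at a=16/3 m (b=L-a=32/3):
  y_3 = M₀a(2x-a)/(2EI)  [x>a] = (-12)·(16/3)·(2·(64/5)-(16/3))/(2·50000) = -608/46875 m
Superposition: y = Σ y_i = 17367584/146484375 m ≈ 0.118563 m

y(64/5) = 17367584/146484375 m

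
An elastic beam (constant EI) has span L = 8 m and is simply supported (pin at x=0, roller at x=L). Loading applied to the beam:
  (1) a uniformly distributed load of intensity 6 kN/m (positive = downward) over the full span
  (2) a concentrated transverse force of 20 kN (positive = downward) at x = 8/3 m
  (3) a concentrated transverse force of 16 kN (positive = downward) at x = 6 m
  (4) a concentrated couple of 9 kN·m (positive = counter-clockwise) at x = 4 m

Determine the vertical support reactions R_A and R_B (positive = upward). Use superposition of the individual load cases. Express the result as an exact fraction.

Load 1 — uniform load w=6 kN/m over full span:
  R_A = wL/2 = 6·8/2 = 24 kN
  R_B = wL/2 = 6·8/2 = 24 kN
Load 2 — point force P=20 kN at a=8/3 m (b=L-a=16/3):
  R_A = Pb/L = 20·(16/3)/8 = 40/3 kN
  R_B = Pa/L = 20·(8/3)/8 = 20/3 kN
Load 3 — point force P=16 kN at a=6 m (b=L-a=2):
  R_A = Pb/L = 16·2/8 = 4 kN
  R_B = Pa/L = 16·6/8 = 12 kN
Load 4 — applied couple M₀=9 kN·m at a=4 m (b=L-a=4):
  R_A = M₀/L = 9/8 kN
  R_B = -M₀/L = -9/8 kN
Superposition: R_A = 1019/24 kN, R_B = 997/24 kN

R_A = 1019/24 kN, R_B = 997/24 kN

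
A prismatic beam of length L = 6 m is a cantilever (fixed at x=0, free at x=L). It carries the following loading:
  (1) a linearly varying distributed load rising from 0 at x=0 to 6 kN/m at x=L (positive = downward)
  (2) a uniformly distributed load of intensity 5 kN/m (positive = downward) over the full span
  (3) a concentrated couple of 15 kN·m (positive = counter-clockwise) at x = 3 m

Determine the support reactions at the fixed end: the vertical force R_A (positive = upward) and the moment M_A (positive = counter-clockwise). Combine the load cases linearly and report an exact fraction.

Load 1 — triangular load w₀=6 kN/m (0→w₀ over full span):
  R_A = w₀L/2 = 6·6/2 = 18 kN
  M_A = w₀L²/3 = 6·6²/3 = 72 kN·m
Load 2 — uniform load w=5 kN/m over full span:
  R_A = wL = 5·6 = 30 kN
  M_A = wL²/2 = 5·6²/2 = 90 kN·m
Load 3 — applied couple M₀=15 kN·m at a=3 m (b=L-a=3):
  R_A = 0 kN
  M_A = -M₀ = -15 kN·m
Superposition: R_A = 48 kN, M_A = 147 kN·m

R_A = 48 kN, M_A = 147 kN·m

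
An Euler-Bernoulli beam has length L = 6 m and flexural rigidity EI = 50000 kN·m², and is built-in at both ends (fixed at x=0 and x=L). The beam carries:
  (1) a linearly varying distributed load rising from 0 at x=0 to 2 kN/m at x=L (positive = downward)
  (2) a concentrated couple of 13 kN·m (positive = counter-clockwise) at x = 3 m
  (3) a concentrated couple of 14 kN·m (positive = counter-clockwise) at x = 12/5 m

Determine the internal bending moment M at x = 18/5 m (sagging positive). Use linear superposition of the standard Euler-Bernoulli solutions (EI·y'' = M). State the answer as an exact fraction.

Load 1 — triangular load w₀=2 kN/m (0→w₀ over full span):
  M_1 = 3w₀Lx/20 - w₀L²/30 - w₀x³/(6L) = 3·2·6·(18/5)/20 - 2·6²/30 - 2·(18/5)³/(6·6) = 186/125 kN·m
Load 2 — applied couple M₀=13 kN·m at a=3 m (b=L-a=3):
  M_2 = R_Ax - M_A - M₀  [x>a] with R_A=13/4, M_A=13/4 = (13/4)·(18/5) - (13/4) - 13 = -91/20 kN·m
Load 3 — applied couple M₀=14 kN·m at a=12/5 m (b=L-a=18/5):
  M_3 = R_Ax - M_A - M₀  [x>a] with R_A=84/25, M_A=42/25 = (84/25)·(18/5) - (42/25) - 14 = -448/125 kN·m
Superposition: M = Σ M_i = -3323/500 kN·m ≈ -6.646000 kN·m

M(18/5) = -3323/500 kN·m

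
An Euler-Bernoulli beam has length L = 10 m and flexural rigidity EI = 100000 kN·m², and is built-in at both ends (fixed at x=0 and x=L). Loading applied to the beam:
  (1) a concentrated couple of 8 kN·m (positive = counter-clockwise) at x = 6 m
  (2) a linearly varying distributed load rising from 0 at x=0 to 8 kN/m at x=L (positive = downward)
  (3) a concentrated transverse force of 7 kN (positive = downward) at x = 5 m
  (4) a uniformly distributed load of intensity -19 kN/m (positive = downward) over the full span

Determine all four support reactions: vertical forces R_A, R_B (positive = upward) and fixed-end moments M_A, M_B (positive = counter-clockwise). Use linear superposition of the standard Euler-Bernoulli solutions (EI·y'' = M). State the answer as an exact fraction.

R_A = -19587/250 kN, M_A = -36107/300 kN·m, R_B = -16163/250 kN, M_B = 33163/300 kN·m

Load 1 — applied couple M₀=8 kN·m at a=6 m (b=L-a=4):
  R_A = 6M₀ab/L³ = 6·8·6·4/10³ = 144/125 kN
  M_A = M₀b(2a-b)/L² = 8·4·(2·6-4)/10² = 64/25 kN·m
  R_B = -6M₀ab/L³ = -6·8·6·4/10³ = -144/125 kN
  M_B = M₀a(2b-a)/L² = 8·6·(2·4-6)/10² = 24/25 kN·m
Load 2 — triangular load w₀=8 kN/m (0→w₀ over full span):
  R_A = 3w₀L/20 = 3·8·10/20 = 12 kN
  M_A = w₀L²/30 = 8·10²/30 = 80/3 kN·m
  R_B = 7w₀L/20 = 7·8·10/20 = 28 kN
  M_B = -w₀L²/20 = -8·10²/20 = -40 kN·m
Load 3 — point force P=7 kN at a=5 m (b=L-a=5):
  R_A = Pb²(3a+b)/L³ = 7·5²·(3·5+5)/10³ = 7/2 kN
  M_A = Pab²/L² = 7·5·5²/10² = 35/4 kN·m
  R_B = Pa²(a+3b)/L³ = 7·5²·(5+3·5)/10³ = 7/2 kN
  M_B = -Pa²b/L² = -7·5²·5/10² = -35/4 kN·m
Load 4 — uniform load w=-19 kN/m over full span:
  R_A = wL/2 = (-19)·10/2 = -95 kN
  M_A = wL²/12 = (-19)·10²/12 = -475/3 kN·m
  R_B = wL/2 = (-19)·10/2 = -95 kN
  M_B = -wL²/12 = -(-19)·10²/12 = 475/3 kN·m
Superposition: R_A = -19587/250 kN, M_A = -36107/300 kN·m, R_B = -16163/250 kN, M_B = 33163/300 kN·m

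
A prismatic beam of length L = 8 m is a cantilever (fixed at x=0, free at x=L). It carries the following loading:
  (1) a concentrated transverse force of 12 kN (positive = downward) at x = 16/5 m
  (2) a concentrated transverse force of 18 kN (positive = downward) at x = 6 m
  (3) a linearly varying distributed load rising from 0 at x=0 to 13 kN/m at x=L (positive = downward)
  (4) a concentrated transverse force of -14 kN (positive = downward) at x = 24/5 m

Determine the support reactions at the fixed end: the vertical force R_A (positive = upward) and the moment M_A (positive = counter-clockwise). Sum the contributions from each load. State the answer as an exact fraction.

Load 1 — point force P=12 kN at a=16/5 m (b=L-a=24/5):
  R_A = P = 12 kN
  M_A = Pa = 12·(16/5) = 192/5 kN·m
Load 2 — point force P=18 kN at a=6 m (b=L-a=2):
  R_A = P = 18 kN
  M_A = Pa = 18·6 = 108 kN·m
Load 3 — triangular load w₀=13 kN/m (0→w₀ over full span):
  R_A = w₀L/2 = 13·8/2 = 52 kN
  M_A = w₀L²/3 = 13·8²/3 = 832/3 kN·m
Load 4 — point force P=-14 kN at a=24/5 m (b=L-a=16/5):
  R_A = P = (-14) = -14 kN
  M_A = Pa = (-14)·(24/5) = -336/5 kN·m
Superposition: R_A = 68 kN, M_A = 5348/15 kN·m

R_A = 68 kN, M_A = 5348/15 kN·m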